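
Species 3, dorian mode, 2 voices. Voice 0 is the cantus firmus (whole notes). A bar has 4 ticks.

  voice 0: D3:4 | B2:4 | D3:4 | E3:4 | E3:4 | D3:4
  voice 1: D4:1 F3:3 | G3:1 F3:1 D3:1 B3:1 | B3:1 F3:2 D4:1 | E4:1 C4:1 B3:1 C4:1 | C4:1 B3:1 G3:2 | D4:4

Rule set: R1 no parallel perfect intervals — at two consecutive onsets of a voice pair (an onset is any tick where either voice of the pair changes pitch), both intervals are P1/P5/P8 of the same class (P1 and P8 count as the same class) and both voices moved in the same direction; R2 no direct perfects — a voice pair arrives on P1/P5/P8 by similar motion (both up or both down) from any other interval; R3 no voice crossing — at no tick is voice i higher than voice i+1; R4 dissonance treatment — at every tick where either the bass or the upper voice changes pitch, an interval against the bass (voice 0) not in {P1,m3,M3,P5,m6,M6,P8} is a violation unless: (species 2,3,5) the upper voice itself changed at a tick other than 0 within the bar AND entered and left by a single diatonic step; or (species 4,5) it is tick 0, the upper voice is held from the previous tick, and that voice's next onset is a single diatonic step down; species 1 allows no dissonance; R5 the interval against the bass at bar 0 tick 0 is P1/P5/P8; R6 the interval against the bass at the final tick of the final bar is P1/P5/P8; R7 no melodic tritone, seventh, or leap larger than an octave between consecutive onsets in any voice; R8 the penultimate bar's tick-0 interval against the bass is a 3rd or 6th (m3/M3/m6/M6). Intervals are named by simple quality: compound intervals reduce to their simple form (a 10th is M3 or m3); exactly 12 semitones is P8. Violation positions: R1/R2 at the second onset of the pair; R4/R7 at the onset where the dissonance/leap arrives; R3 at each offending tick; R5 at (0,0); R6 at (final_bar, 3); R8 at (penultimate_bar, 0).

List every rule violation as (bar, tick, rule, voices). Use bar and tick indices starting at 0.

bar 0: v0=D3 v1=D4 downbeat P8
bar 1: v0=B2 v1=G3 downbeat m6
bar 2: v0=D3 v1=B3 downbeat M6
bar 3: v0=E3 v1=E4 downbeat P8
bar 4: v0=E3 v1=C4 downbeat m6
bar 5: v0=D3 v1=D4 downbeat P8
  -> R4 @ bar 1 tick 1 v(0, 1): B2/F3 TT untreated
  -> R7 @ bar 2 tick 1 v(1,): B3->F3 leap 6st
  -> R1 @ bar 3 tick 0 v(0, 1): D3/D4 P8 -> E3/E4 P8 similar

(1, 1, R4, (0, 1))
(2, 1, R7, (1,))
(3, 0, R1, (0, 1))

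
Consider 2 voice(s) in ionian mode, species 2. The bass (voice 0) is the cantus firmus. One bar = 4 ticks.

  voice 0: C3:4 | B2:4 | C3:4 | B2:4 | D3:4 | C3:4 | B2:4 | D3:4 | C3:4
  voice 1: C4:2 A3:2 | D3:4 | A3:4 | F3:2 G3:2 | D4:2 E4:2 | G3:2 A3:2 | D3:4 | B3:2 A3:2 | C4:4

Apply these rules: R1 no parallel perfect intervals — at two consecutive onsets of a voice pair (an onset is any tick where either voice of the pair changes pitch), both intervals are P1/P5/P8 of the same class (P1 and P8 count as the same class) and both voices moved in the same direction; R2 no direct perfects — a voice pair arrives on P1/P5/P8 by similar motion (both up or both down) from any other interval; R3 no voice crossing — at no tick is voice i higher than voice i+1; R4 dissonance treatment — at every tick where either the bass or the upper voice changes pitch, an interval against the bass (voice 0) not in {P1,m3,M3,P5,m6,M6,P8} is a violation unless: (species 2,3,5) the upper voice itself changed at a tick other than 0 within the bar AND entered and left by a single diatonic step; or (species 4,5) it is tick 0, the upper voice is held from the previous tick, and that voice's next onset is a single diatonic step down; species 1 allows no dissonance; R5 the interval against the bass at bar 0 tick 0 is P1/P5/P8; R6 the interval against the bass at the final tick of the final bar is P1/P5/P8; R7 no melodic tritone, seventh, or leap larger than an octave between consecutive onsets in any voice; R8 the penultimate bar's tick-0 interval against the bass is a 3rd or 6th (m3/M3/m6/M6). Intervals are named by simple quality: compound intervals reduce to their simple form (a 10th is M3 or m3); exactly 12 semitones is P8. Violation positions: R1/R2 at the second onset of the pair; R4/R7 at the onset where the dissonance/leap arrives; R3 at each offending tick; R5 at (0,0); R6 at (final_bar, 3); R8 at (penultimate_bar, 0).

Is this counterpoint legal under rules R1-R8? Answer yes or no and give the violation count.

No (4 violations)

bar 0: v0=C3 v1=C4 (P8)
bar 1: v0=B2 v1=D3 (m3)
bar 2: v0=C3 v1=A3 (M6)
bar 3: v0=B2 v1=F3 (TT)
bar 4: v0=D3 v1=D4 (P8)
bar 5: v0=C3 v1=G3 (P5)
bar 6: v0=B2 v1=D3 (m3)
bar 7: v0=D3 v1=B3 (M6)
bar 8: v0=C3 v1=C4 (P8)
  R4 @ bar3.0: B2/F3 TT untreated
  R2 @ bar4.0: B2/G3 m6 -> D3/D4 P8 similar
  R4 @ bar4.2: D3/E4 M2 untreated
  R2 @ bar5.0: D3/E4 M2 -> C3/G3 P5 similar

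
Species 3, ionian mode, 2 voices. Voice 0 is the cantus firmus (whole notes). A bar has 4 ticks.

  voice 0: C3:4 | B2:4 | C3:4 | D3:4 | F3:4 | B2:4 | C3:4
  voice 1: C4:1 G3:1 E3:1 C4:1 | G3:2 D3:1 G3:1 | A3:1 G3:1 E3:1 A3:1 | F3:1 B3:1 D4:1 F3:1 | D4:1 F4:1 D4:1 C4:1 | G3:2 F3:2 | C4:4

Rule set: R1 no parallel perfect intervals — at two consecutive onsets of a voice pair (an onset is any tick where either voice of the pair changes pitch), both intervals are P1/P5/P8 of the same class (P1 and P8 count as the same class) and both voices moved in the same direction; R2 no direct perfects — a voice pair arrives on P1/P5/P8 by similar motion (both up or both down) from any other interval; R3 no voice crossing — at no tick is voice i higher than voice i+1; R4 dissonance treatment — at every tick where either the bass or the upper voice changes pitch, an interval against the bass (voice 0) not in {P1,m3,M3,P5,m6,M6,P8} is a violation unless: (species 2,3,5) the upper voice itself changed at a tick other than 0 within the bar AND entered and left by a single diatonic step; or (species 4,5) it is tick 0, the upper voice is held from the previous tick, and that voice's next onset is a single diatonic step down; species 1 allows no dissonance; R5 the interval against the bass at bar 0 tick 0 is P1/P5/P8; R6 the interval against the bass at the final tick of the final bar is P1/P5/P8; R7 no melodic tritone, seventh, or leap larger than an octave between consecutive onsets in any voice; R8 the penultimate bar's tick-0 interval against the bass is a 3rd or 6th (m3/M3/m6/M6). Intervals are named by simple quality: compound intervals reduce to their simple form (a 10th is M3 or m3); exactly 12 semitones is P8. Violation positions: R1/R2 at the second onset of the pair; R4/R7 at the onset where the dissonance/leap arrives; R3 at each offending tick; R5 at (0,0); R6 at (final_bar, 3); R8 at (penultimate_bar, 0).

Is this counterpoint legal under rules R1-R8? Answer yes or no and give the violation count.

bar 0: v0=C3 v1=C4 (P8)
bar 1: v0=B2 v1=G3 (m6)
bar 2: v0=C3 v1=A3 (M6)
bar 3: v0=D3 v1=F3 (m3)
bar 4: v0=F3 v1=D4 (M6)
bar 5: v0=B2 v1=G3 (m6)
bar 6: v0=C3 v1=C4 (P8)
  R7 @ bar3.1: F3->B3 leap 6st
  R7 @ bar5.0: F3->B2 leap 6st
  R4 @ bar5.2: B2/F3 TT untreated
  R2 @ bar6.0: B2/F3 TT -> C3/C4 P8 similar

No (4 violations)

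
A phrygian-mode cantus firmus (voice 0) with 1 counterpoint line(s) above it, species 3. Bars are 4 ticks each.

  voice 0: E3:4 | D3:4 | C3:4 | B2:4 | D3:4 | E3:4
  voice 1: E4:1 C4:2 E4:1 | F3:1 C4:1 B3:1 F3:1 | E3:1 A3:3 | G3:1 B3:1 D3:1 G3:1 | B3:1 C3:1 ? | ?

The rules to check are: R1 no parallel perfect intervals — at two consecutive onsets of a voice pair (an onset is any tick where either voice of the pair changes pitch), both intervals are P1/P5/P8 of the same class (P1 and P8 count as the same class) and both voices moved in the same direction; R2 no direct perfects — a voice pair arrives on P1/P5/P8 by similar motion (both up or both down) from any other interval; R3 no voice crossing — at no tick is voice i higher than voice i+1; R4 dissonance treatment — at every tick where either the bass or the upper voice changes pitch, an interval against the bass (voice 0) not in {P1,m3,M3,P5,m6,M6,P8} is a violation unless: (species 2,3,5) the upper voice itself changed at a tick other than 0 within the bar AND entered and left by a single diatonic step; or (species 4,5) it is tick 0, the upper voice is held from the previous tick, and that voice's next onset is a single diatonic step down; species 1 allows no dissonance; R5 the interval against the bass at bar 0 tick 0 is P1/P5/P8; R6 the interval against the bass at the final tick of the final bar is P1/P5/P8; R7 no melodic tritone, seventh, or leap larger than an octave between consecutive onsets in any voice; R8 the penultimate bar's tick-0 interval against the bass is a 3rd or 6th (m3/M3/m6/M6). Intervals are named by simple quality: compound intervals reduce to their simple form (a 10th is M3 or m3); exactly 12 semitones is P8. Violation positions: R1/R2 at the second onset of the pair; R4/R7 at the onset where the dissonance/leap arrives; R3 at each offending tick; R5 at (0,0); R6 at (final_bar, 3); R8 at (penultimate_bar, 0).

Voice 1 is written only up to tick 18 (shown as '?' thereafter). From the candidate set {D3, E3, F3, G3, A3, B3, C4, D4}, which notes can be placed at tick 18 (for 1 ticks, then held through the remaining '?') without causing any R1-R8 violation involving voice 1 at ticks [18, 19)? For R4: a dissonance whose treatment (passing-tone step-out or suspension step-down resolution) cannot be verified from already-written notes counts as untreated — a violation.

D3: legal
E3: violates R4
F3: legal
G3: violates R4
A3: legal
B3: violates R7
C4: violates R4
D4: violates R7

{A3, D3, F3}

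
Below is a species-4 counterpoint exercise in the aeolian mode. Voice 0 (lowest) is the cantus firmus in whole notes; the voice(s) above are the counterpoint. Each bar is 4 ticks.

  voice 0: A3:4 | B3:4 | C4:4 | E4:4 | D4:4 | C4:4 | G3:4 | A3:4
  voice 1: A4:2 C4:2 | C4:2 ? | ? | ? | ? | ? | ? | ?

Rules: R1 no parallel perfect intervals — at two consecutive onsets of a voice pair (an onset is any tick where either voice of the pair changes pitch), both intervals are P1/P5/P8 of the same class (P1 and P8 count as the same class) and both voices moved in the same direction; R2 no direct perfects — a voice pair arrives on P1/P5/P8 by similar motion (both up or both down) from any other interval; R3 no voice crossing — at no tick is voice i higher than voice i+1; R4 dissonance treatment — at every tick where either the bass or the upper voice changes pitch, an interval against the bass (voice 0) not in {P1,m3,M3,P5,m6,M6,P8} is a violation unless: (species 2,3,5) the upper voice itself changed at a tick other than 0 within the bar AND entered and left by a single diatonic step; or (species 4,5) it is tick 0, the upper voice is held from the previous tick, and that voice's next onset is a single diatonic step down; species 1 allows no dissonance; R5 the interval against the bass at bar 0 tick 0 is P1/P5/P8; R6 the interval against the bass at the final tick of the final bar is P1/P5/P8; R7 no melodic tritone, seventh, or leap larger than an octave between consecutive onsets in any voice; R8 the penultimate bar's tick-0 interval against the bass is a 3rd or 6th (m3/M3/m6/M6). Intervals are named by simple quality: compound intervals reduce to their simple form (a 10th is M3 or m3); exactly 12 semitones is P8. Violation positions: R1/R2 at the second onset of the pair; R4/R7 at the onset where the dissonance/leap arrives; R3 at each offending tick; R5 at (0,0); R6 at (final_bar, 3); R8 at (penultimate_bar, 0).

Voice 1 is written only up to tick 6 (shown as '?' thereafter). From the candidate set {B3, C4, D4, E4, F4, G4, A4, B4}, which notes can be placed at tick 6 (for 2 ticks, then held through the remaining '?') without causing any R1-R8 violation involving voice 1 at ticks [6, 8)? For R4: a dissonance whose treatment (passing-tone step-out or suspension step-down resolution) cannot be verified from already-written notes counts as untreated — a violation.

B3: legal
C4: legal
D4: legal
E4: violates R4
F4: violates R4
G4: legal
A4: violates R4
B4: violates R7

{B3, C4, D4, G4}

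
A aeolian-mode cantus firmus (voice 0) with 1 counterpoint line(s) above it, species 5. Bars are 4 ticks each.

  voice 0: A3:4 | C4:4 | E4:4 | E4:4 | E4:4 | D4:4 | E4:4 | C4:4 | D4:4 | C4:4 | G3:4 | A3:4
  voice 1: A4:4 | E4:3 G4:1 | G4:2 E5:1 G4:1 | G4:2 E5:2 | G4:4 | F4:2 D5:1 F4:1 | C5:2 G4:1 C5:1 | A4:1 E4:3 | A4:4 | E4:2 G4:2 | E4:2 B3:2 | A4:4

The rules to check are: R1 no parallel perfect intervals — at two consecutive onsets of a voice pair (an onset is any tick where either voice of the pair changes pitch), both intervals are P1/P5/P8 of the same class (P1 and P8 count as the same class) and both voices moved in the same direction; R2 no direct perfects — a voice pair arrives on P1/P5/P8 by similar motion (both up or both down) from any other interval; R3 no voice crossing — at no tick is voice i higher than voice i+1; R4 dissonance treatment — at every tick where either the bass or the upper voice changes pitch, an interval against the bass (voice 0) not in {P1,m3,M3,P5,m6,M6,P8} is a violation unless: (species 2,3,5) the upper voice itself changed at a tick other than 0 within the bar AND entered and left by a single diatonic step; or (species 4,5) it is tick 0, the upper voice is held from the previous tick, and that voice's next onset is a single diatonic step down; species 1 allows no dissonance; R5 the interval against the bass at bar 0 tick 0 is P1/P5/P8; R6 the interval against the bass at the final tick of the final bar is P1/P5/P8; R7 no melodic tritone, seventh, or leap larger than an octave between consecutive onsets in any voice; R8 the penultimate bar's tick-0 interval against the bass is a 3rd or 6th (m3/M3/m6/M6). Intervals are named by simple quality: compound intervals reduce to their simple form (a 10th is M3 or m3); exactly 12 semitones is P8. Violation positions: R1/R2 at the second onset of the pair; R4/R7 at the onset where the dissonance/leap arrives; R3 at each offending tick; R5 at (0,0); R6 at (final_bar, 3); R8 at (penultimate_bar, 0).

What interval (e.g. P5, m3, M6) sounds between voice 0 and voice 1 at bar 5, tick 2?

P8

voice 0=D4 voice 1=D5 -> P8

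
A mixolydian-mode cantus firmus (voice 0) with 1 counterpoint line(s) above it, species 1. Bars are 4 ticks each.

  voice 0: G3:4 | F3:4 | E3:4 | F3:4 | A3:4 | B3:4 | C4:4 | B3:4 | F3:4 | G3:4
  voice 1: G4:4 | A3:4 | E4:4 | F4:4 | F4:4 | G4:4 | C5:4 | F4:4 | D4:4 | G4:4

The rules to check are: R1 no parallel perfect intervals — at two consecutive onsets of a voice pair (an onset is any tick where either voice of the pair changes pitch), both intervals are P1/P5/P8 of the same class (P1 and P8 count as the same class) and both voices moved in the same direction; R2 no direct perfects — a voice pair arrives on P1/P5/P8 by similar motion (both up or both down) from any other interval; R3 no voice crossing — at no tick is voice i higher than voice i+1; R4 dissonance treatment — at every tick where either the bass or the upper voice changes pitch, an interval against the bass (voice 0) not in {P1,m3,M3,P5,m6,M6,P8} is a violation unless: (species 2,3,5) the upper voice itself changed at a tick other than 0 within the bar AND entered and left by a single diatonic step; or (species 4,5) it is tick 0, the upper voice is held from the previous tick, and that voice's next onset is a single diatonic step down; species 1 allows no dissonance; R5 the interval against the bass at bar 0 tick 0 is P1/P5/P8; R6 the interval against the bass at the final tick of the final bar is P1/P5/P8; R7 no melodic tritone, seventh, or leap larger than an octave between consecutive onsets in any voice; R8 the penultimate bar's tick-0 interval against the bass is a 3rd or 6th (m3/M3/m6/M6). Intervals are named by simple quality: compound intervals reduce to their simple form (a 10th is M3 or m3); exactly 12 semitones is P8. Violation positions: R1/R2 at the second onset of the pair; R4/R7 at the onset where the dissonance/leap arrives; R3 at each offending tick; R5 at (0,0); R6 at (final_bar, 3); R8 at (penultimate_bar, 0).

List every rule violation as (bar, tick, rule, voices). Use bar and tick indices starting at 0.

bar 0: v0=G3 v1=G4 downbeat P8
bar 1: v0=F3 v1=A3 downbeat M3
bar 2: v0=E3 v1=E4 downbeat P8
bar 3: v0=F3 v1=F4 downbeat P8
bar 4: v0=A3 v1=F4 downbeat m6
bar 5: v0=B3 v1=G4 downbeat m6
bar 6: v0=C4 v1=C5 downbeat P8
bar 7: v0=B3 v1=F4 downbeat TT
bar 8: v0=F3 v1=D4 downbeat M6
bar 9: v0=G3 v1=G4 downbeat P8
  -> R7 @ bar 1 tick 0 v(1,): G4->A3 leap 10st
  -> R1 @ bar 3 tick 0 v(0, 1): E3/E4 P8 -> F3/F4 P8 similar
  -> R2 @ bar 6 tick 0 v(0, 1): B3/G4 m6 -> C4/C5 P8 similar
  -> R4 @ bar 7 tick 0 v(0, 1): B3/F4 TT untreated
  -> R7 @ bar 8 tick 0 v(0,): B3->F3 leap 6st
  -> R2 @ bar 9 tick 0 v(0, 1): F3/D4 M6 -> G3/G4 P8 similar

(1, 0, R7, (1,))
(3, 0, R1, (0, 1))
(6, 0, R2, (0, 1))
(7, 0, R4, (0, 1))
(8, 0, R7, (0,))
(9, 0, R2, (0, 1))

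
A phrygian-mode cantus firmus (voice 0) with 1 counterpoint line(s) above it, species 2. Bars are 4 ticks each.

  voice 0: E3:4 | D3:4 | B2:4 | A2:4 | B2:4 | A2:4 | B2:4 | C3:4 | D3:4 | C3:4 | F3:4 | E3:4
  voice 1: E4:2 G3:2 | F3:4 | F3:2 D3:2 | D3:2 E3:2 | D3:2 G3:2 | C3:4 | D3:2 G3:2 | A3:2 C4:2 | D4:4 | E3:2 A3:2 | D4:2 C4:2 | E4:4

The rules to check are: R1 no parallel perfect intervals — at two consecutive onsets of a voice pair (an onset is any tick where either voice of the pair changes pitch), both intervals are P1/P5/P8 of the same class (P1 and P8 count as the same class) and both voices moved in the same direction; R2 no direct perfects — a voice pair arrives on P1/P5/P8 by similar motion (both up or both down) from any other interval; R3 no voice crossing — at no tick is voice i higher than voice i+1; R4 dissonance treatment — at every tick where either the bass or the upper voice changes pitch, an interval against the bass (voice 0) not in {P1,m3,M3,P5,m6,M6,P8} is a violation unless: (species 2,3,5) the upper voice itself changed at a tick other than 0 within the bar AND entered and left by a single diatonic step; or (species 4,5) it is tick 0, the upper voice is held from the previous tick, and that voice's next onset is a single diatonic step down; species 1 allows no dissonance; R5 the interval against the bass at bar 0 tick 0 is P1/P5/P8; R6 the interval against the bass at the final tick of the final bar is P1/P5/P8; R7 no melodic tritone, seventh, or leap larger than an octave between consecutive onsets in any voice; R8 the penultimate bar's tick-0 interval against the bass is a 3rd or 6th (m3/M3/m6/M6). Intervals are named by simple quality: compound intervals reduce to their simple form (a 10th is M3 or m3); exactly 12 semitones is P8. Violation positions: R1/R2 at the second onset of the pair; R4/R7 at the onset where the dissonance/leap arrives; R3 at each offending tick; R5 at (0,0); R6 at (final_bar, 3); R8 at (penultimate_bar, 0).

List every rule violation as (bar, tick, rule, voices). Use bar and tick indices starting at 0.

(2, 0, R4, (0, 1))
(3, 0, R4, (0, 1))
(8, 0, R1, (0, 1))
(9, 0, R7, (1,))

bar 0: v0=E3 v1=E4 downbeat P8
bar 1: v0=D3 v1=F3 downbeat m3
bar 2: v0=B2 v1=F3 downbeat TT
bar 3: v0=A2 v1=D3 downbeat P4
bar 4: v0=B2 v1=D3 downbeat m3
bar 5: v0=A2 v1=C3 downbeat m3
bar 6: v0=B2 v1=D3 downbeat m3
bar 7: v0=C3 v1=A3 downbeat M6
bar 8: v0=D3 v1=D4 downbeat P8
bar 9: v0=C3 v1=E3 downbeat M3
bar 10: v0=F3 v1=D4 downbeat M6
bar 11: v0=E3 v1=E4 downbeat P8
  -> R4 @ bar 2 tick 0 v(0, 1): B2/F3 TT untreated
  -> R4 @ bar 3 tick 0 v(0, 1): A2/D3 P4 untreated
  -> R1 @ bar 8 tick 0 v(0, 1): C3/C4 P8 -> D3/D4 P8 similar
  -> R7 @ bar 9 tick 0 v(1,): D4->E3 leap 10st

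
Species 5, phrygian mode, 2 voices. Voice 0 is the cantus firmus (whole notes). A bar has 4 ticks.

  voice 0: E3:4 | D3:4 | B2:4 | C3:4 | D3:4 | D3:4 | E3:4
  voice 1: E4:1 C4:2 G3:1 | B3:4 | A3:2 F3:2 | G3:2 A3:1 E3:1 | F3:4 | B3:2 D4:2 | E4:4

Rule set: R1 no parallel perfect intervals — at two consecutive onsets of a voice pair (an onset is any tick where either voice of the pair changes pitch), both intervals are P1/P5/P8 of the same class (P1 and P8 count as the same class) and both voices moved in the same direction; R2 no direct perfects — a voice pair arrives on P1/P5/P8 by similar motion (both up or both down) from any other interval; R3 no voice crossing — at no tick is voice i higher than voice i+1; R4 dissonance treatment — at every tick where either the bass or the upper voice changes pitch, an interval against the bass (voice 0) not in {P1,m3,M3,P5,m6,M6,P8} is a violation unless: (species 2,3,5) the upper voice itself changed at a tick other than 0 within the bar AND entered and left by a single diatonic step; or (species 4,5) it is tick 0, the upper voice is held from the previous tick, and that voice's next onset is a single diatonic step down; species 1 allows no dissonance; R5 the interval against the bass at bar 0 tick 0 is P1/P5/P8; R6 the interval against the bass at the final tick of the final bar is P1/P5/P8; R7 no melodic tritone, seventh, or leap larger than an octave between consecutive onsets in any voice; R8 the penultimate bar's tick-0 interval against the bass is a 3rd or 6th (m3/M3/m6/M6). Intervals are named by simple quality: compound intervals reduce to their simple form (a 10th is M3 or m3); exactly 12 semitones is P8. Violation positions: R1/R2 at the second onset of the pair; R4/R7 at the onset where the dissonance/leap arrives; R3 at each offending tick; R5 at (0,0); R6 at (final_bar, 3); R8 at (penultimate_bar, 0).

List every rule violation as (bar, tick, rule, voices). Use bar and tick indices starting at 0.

bar 0: v0=E3 v1=E4 downbeat P8
bar 1: v0=D3 v1=B3 downbeat M6
bar 2: v0=B2 v1=A3 downbeat m7
bar 3: v0=C3 v1=G3 downbeat P5
bar 4: v0=D3 v1=F3 downbeat m3
bar 5: v0=D3 v1=B3 downbeat M6
bar 6: v0=E3 v1=E4 downbeat P8
  -> R4 @ bar 2 tick 0 v(0, 1): B2/A3 m7 untreated
  -> R4 @ bar 2 tick 2 v(0, 1): B2/F3 TT untreated
  -> R2 @ bar 3 tick 0 v(0, 1): B2/F3 TT -> C3/G3 P5 similar
  -> R7 @ bar 5 tick 0 v(1,): F3->B3 leap 6st
  -> R1 @ bar 6 tick 0 v(0, 1): D3/D4 P8 -> E3/E4 P8 similar

(2, 0, R4, (0, 1))
(2, 2, R4, (0, 1))
(3, 0, R2, (0, 1))
(5, 0, R7, (1,))
(6, 0, R1, (0, 1))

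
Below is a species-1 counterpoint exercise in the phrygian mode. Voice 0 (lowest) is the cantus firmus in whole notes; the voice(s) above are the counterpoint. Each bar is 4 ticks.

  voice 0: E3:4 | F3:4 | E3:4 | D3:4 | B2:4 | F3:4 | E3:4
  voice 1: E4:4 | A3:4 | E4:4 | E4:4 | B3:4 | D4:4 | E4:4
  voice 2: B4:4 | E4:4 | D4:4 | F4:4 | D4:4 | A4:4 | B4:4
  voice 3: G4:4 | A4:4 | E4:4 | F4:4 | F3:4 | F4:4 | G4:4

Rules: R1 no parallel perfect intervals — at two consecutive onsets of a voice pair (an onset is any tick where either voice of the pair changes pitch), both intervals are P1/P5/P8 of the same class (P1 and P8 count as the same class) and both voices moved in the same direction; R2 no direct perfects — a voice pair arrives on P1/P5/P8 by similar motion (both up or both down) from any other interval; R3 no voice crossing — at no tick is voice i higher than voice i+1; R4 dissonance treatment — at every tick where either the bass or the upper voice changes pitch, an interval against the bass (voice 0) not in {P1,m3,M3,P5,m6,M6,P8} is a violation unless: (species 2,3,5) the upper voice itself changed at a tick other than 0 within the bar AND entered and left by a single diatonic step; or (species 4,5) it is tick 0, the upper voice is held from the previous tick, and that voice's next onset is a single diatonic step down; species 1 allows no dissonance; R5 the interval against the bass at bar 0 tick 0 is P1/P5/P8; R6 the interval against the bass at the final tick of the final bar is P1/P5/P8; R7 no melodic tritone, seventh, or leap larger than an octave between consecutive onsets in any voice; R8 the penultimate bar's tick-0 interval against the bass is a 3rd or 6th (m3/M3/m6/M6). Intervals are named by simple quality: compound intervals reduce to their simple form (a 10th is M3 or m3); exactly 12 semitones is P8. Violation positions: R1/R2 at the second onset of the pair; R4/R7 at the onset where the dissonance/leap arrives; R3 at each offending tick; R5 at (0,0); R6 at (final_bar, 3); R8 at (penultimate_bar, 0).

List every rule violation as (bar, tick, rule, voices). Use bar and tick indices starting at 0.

bar 0: v0=E3 v1=E4 v2=B4 v3=G4 downbeat m3
bar 1: v0=F3 v1=A3 v2=E4 v3=A4 downbeat M3
bar 2: v0=E3 v1=E4 v2=D4 v3=E4 downbeat P8
bar 3: v0=D3 v1=E4 v2=F4 v3=F4 downbeat m3
bar 4: v0=B2 v1=B3 v2=D4 v3=F3 downbeat TT
bar 5: v0=F3 v1=D4 v2=A4 v3=F4 downbeat P8
bar 6: v0=E3 v1=E4 v2=B4 v3=G4 downbeat m3
  -> R3 @ bar 0 tick 0 v(2, 3): B4 above G4
  -> R5 @ bar 0 tick 0 v(0, 3): opens on m3
  -> R3 @ bar 0 tick 1 v(2, 3): B4 above G4
  -> R3 @ bar 0 tick 2 v(2, 3): B4 above G4
  -> R3 @ bar 0 tick 3 v(2, 3): B4 above G4
  -> R1 @ bar 1 tick 0 v(1, 2): E4/B4 P5 -> A3/E4 P5 similar
  -> R4 @ bar 1 tick 0 v(0, 2): F3/E4 M7 untreated
  -> R2 @ bar 2 tick 0 v(0, 3): F3/A4 M3 -> E3/E4 P8 similar
  -> R3 @ bar 2 tick 0 v(1, 2): E4 above D4
  -> R4 @ bar 2 tick 0 v(0, 2): E3/D4 m7 untreated
  -> R3 @ bar 2 tick 1 v(1, 2): E4 above D4
  -> R3 @ bar 2 tick 2 v(1, 2): E4 above D4
  -> R3 @ bar 2 tick 3 v(1, 2): E4 above D4
  -> R2 @ bar 3 tick 0 v(2, 3): D4/E4 M2 -> F4/F4 P1 similar
  -> R4 @ bar 3 tick 0 v(0, 1): D3/E4 M2 untreated
  -> R2 @ bar 4 tick 0 v(0, 1): D3/E4 M2 -> B2/B3 P8 similar
  -> R3 @ bar 4 tick 0 v(2, 3): D4 above F3
  -> R4 @ bar 4 tick 0 v(0, 3): B2/F3 TT untreated
  -> R3 @ bar 4 tick 1 v(2, 3): D4 above F3
  -> R3 @ bar 4 tick 2 v(2, 3): D4 above F3
  -> R3 @ bar 4 tick 3 v(2, 3): D4 above F3
  -> R2 @ bar 5 tick 0 v(0, 3): B2/F3 TT -> F3/F4 P8 similar
  -> R2 @ bar 5 tick 0 v(1, 2): B3/D4 m3 -> D4/A4 P5 similar
  -> R3 @ bar 5 tick 0 v(2, 3): A4 above F4
  -> R7 @ bar 5 tick 0 v(0,): B2->F3 leap 6st
  -> R8 @ bar 5 tick 0 v(0, 3): penult P8 not 3rd/6th
  -> R3 @ bar 5 tick 1 v(2, 3): A4 above F4
  -> R3 @ bar 5 tick 2 v(2, 3): A4 above F4
  -> R3 @ bar 5 tick 3 v(2, 3): A4 above F4
  -> R1 @ bar 6 tick 0 v(1, 2): D4/A4 P5 -> E4/B4 P5 similar
  -> R3 @ bar 6 tick 0 v(2, 3): B4 above G4
  -> R3 @ bar 6 tick 1 v(2, 3): B4 above G4
  -> R3 @ bar 6 tick 2 v(2, 3): B4 above G4
  -> R3 @ bar 6 tick 3 v(2, 3): B4 above G4
  -> R6 @ bar 6 tick 3 v(0, 3): closes on m3

(0, 0, R3, (2, 3))
(0, 0, R5, (0, 3))
(0, 1, R3, (2, 3))
(0, 2, R3, (2, 3))
(0, 3, R3, (2, 3))
(1, 0, R1, (1, 2))
(1, 0, R4, (0, 2))
(2, 0, R2, (0, 3))
(2, 0, R3, (1, 2))
(2, 0, R4, (0, 2))
(2, 1, R3, (1, 2))
(2, 2, R3, (1, 2))
(2, 3, R3, (1, 2))
(3, 0, R2, (2, 3))
(3, 0, R4, (0, 1))
(4, 0, R2, (0, 1))
(4, 0, R3, (2, 3))
(4, 0, R4, (0, 3))
(4, 1, R3, (2, 3))
(4, 2, R3, (2, 3))
(4, 3, R3, (2, 3))
(5, 0, R2, (0, 3))
(5, 0, R2, (1, 2))
(5, 0, R3, (2, 3))
(5, 0, R7, (0,))
(5, 0, R8, (0, 3))
(5, 1, R3, (2, 3))
(5, 2, R3, (2, 3))
(5, 3, R3, (2, 3))
(6, 0, R1, (1, 2))
(6, 0, R3, (2, 3))
(6, 1, R3, (2, 3))
(6, 2, R3, (2, 3))
(6, 3, R3, (2, 3))
(6, 3, R6, (0, 3))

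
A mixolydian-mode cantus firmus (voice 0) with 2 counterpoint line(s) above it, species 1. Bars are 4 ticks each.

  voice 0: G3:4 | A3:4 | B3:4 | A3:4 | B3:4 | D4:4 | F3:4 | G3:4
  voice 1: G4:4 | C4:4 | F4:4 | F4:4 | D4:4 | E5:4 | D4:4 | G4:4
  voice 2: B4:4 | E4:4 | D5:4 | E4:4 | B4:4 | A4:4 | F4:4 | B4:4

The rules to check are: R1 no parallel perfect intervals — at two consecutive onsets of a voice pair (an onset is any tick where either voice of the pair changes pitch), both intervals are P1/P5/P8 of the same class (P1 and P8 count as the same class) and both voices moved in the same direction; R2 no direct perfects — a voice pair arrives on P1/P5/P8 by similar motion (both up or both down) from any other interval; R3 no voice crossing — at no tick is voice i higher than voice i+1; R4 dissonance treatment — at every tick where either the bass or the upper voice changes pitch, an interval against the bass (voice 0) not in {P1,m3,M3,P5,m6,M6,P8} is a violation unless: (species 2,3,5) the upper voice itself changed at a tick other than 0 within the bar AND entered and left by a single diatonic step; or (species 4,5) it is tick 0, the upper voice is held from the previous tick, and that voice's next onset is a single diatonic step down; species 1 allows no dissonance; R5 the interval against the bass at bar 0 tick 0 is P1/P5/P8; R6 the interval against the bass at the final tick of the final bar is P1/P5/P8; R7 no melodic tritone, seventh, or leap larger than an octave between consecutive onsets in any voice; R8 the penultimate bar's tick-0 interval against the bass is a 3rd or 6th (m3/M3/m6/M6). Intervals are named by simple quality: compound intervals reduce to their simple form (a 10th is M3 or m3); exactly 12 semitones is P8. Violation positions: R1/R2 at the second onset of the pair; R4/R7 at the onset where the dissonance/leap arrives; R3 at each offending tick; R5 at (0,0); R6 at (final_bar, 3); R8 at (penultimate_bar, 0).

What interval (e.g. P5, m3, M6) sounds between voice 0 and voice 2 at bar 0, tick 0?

M3

voice 0=G3 voice 2=B4 -> M3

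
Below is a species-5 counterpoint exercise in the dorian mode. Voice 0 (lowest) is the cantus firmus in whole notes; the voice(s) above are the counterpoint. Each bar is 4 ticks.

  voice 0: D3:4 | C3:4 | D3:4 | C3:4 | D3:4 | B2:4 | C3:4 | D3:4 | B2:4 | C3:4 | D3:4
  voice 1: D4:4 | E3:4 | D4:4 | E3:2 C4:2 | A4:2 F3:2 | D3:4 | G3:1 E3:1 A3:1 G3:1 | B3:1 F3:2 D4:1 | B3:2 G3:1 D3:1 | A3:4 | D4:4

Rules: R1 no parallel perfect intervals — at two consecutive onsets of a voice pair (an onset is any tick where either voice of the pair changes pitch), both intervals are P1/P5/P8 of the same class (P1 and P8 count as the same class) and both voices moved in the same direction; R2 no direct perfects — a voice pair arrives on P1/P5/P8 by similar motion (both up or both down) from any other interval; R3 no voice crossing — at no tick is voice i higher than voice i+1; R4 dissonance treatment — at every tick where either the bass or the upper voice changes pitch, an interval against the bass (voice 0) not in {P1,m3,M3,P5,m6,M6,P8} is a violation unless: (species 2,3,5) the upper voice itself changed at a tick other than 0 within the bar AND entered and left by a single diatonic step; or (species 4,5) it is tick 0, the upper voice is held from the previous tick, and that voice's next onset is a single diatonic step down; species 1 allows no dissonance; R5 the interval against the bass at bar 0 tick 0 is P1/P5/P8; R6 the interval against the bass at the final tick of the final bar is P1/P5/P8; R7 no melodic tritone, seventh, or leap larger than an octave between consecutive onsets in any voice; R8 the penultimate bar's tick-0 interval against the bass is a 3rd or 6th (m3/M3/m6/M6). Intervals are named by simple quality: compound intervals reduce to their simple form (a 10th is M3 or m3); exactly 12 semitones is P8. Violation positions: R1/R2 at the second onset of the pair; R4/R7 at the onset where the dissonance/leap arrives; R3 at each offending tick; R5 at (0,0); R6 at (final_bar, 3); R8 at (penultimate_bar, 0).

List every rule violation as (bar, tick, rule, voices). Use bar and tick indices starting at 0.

(1, 0, R7, (1,))
(2, 0, R2, (0, 1))
(2, 0, R7, (1,))
(3, 0, R7, (1,))
(4, 0, R2, (0, 1))
(4, 2, R7, (1,))
(6, 0, R2, (0, 1))
(7, 1, R7, (1,))
(8, 0, R1, (0, 1))
(10, 0, R2, (0, 1))

bar 0: v0=D3 v1=D4 downbeat P8
bar 1: v0=C3 v1=E3 downbeat M3
bar 2: v0=D3 v1=D4 downbeat P8
bar 3: v0=C3 v1=E3 downbeat M3
bar 4: v0=D3 v1=A4 downbeat P5
bar 5: v0=B2 v1=D3 downbeat m3
bar 6: v0=C3 v1=G3 downbeat P5
bar 7: v0=D3 v1=B3 downbeat M6
bar 8: v0=B2 v1=B3 downbeat P8
bar 9: v0=C3 v1=A3 downbeat M6
bar 10: v0=D3 v1=D4 downbeat P8
  -> R7 @ bar 1 tick 0 v(1,): D4->E3 leap 10st
  -> R2 @ bar 2 tick 0 v(0, 1): C3/E3 M3 -> D3/D4 P8 similar
  -> R7 @ bar 2 tick 0 v(1,): E3->D4 leap 10st
  -> R7 @ bar 3 tick 0 v(1,): D4->E3 leap 10st
  -> R2 @ bar 4 tick 0 v(0, 1): C3/C4 P8 -> D3/A4 P5 similar
  -> R7 @ bar 4 tick 2 v(1,): A4->F3 leap 16st
  -> R2 @ bar 6 tick 0 v(0, 1): B2/D3 m3 -> C3/G3 P5 similar
  -> R7 @ bar 7 tick 1 v(1,): B3->F3 leap 6st
  -> R1 @ bar 8 tick 0 v(0, 1): D3/D4 P8 -> B2/B3 P8 similar
  -> R2 @ bar 10 tick 0 v(0, 1): C3/A3 M6 -> D3/D4 P8 similar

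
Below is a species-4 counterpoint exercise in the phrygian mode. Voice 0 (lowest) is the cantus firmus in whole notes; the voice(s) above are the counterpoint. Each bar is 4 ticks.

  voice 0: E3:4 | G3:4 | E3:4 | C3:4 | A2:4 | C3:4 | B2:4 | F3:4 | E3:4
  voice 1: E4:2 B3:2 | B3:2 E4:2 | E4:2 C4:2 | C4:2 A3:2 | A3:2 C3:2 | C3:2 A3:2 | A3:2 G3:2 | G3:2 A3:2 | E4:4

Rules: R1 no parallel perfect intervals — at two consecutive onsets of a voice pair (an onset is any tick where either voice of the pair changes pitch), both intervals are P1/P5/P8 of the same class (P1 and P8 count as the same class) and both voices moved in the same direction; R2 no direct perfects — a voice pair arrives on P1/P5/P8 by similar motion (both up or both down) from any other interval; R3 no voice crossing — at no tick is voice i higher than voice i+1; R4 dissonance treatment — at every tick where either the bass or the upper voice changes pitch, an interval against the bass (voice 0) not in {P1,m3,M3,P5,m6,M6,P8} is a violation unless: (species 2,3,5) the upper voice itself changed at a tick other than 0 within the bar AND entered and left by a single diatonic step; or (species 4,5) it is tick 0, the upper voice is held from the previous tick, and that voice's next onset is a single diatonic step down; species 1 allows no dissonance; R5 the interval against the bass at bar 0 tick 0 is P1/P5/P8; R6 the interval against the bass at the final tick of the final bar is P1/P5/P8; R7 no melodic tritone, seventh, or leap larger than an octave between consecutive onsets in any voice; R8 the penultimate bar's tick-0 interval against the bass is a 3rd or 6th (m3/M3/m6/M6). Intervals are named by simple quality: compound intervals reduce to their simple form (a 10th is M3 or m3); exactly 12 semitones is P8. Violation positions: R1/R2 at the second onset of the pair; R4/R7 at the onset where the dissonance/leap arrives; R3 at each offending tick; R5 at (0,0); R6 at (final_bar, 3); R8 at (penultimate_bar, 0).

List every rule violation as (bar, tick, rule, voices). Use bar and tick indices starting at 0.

(7, 0, R4, (0, 1))
(7, 0, R7, (0,))
(7, 0, R8, (0, 1))

bar 0: v0=E3 v1=E4 downbeat P8
bar 1: v0=G3 v1=B3 downbeat M3
bar 2: v0=E3 v1=E4 downbeat P8
bar 3: v0=C3 v1=C4 downbeat P8
bar 4: v0=A2 v1=A3 downbeat P8
bar 5: v0=C3 v1=C3 downbeat P1
bar 6: v0=B2 v1=A3 downbeat m7
bar 7: v0=F3 v1=G3 downbeat M2
bar 8: v0=E3 v1=E4 downbeat P8
  -> R4 @ bar 7 tick 0 v(0, 1): F3/G3 M2 untreated
  -> R7 @ bar 7 tick 0 v(0,): B2->F3 leap 6st
  -> R8 @ bar 7 tick 0 v(0, 1): penult M2 not 3rd/6th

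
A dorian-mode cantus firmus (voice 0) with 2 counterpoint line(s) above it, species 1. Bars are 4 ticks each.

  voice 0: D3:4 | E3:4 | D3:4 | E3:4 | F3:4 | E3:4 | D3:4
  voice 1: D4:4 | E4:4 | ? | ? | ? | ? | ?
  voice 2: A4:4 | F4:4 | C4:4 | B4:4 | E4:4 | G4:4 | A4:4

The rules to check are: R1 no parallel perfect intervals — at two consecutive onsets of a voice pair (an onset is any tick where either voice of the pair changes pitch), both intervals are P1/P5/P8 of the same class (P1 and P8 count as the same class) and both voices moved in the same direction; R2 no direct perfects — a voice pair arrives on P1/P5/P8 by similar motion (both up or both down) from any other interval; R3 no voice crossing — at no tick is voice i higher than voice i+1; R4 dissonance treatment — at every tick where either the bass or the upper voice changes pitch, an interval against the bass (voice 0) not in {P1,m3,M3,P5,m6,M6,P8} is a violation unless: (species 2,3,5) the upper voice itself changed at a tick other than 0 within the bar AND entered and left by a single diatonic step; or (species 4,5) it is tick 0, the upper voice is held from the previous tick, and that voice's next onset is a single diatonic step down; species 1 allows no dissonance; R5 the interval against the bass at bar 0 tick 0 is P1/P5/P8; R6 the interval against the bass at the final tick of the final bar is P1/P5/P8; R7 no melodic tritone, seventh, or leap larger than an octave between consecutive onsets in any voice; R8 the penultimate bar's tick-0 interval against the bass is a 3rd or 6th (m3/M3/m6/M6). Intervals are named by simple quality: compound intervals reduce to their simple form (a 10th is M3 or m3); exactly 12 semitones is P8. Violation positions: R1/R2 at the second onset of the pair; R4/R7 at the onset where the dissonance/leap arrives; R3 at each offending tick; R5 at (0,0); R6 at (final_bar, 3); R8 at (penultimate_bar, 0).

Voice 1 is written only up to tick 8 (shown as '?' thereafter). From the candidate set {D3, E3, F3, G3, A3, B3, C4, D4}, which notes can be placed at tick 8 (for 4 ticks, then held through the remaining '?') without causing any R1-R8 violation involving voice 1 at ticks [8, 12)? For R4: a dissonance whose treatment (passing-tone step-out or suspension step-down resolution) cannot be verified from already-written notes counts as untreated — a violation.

D3: violates R1,R7
E3: violates R4
F3: violates R2,R7
G3: violates R4
A3: violates R2
B3: legal
C4: violates R2,R4
D4: violates R1,R3

{B3}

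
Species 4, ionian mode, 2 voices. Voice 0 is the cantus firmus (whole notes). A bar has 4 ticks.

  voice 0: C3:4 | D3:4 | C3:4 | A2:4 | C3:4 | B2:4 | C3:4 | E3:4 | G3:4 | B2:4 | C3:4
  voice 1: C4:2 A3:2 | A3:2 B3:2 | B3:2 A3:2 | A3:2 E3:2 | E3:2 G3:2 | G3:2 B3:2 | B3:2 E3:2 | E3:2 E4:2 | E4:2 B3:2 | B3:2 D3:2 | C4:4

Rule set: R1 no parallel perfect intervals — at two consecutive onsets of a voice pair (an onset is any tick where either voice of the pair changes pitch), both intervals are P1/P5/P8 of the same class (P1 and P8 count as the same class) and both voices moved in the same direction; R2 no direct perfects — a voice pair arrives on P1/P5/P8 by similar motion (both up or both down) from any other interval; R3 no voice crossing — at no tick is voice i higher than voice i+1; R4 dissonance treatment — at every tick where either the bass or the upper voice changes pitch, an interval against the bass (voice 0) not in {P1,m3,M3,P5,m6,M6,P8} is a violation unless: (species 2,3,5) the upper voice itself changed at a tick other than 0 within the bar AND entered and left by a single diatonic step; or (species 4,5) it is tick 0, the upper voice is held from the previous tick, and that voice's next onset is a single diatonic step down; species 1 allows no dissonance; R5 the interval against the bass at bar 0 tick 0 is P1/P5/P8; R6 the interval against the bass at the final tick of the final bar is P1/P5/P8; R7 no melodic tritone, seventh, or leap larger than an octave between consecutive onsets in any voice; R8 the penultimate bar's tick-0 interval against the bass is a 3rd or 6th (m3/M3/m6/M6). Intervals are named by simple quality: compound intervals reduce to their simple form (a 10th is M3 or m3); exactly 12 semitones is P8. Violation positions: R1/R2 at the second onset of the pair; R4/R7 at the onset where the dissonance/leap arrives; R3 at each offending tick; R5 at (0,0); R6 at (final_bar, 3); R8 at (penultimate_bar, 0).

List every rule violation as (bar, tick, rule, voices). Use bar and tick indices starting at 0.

bar 0: v0=C3 v1=C4 downbeat P8
bar 1: v0=D3 v1=A3 downbeat P5
bar 2: v0=C3 v1=B3 downbeat M7
bar 3: v0=A2 v1=A3 downbeat P8
bar 4: v0=C3 v1=E3 downbeat M3
bar 5: v0=B2 v1=G3 downbeat m6
bar 6: v0=C3 v1=B3 downbeat M7
bar 7: v0=E3 v1=E3 downbeat P1
bar 8: v0=G3 v1=E4 downbeat M6
bar 9: v0=B2 v1=B3 downbeat P8
bar 10: v0=C3 v1=C4 downbeat P8
  -> R4 @ bar 6 tick 0 v(0, 1): C3/B3 M7 untreated
  -> R8 @ bar 9 tick 0 v(0, 1): penult P8 not 3rd/6th
  -> R2 @ bar 10 tick 0 v(0, 1): B2/D3 m3 -> C3/C4 P8 similar
  -> R7 @ bar 10 tick 0 v(1,): D3->C4 leap 10st

(6, 0, R4, (0, 1))
(9, 0, R8, (0, 1))
(10, 0, R2, (0, 1))
(10, 0, R7, (1,))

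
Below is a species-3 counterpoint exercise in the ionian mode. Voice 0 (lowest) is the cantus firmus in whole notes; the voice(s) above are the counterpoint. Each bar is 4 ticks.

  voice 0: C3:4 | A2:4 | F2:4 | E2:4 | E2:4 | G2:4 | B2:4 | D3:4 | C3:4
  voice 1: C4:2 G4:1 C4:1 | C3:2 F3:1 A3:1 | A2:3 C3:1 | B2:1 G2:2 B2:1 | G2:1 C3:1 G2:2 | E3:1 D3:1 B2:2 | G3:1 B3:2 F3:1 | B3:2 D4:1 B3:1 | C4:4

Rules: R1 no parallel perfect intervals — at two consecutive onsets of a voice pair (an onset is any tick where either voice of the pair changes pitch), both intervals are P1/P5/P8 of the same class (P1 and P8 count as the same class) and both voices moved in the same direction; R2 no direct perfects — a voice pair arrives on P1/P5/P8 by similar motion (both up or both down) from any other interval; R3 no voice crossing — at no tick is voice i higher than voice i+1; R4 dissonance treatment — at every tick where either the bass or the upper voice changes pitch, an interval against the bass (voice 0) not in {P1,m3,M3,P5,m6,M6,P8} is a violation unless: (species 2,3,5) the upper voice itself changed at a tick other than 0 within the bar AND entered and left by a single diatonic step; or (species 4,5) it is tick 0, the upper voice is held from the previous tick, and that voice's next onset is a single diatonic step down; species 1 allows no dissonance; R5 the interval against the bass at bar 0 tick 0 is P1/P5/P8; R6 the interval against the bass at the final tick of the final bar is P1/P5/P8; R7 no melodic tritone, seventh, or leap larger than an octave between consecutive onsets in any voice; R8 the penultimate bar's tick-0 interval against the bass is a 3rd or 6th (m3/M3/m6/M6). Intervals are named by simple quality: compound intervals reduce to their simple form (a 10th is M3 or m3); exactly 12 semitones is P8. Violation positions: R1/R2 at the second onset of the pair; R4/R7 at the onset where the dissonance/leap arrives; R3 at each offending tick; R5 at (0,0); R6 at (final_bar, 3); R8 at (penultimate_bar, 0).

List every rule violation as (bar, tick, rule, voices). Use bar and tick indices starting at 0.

bar 0: v0=C3 v1=C4 downbeat P8
bar 1: v0=A2 v1=C3 downbeat m3
bar 2: v0=F2 v1=A2 downbeat M3
bar 3: v0=E2 v1=B2 downbeat P5
bar 4: v0=E2 v1=G2 downbeat m3
bar 5: v0=G2 v1=E3 downbeat M6
bar 6: v0=B2 v1=G3 downbeat m6
bar 7: v0=D3 v1=B3 downbeat M6
bar 8: v0=C3 v1=C4 downbeat P8
  -> R1 @ bar 3 tick 0 v(0, 1): F2/C3 P5 -> E2/B2 P5 similar
  -> R4 @ bar 6 tick 3 v(0, 1): B2/F3 TT untreated
  -> R7 @ bar 6 tick 3 v(1,): B3->F3 leap 6st
  -> R7 @ bar 7 tick 0 v(1,): F3->B3 leap 6st

(3, 0, R1, (0, 1))
(6, 3, R4, (0, 1))
(6, 3, R7, (1,))
(7, 0, R7, (1,))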